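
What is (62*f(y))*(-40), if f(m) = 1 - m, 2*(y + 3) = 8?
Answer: 0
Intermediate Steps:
y = 1 (y = -3 + (½)*8 = -3 + 4 = 1)
(62*f(y))*(-40) = (62*(1 - 1*1))*(-40) = (62*(1 - 1))*(-40) = (62*0)*(-40) = 0*(-40) = 0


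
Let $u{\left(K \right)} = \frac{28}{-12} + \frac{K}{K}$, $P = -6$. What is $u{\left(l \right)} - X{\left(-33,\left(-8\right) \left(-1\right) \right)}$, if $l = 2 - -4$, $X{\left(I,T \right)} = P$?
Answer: $\frac{14}{3} \approx 4.6667$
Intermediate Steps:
$X{\left(I,T \right)} = -6$
$l = 6$ ($l = 2 + 4 = 6$)
$u{\left(K \right)} = - \frac{4}{3}$ ($u{\left(K \right)} = 28 \left(- \frac{1}{12}\right) + 1 = - \frac{7}{3} + 1 = - \frac{4}{3}$)
$u{\left(l \right)} - X{\left(-33,\left(-8\right) \left(-1\right) \right)} = - \frac{4}{3} - -6 = - \frac{4}{3} + 6 = \frac{14}{3}$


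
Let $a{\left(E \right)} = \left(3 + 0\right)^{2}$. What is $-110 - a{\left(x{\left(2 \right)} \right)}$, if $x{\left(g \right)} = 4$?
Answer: $-119$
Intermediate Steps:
$a{\left(E \right)} = 9$ ($a{\left(E \right)} = 3^{2} = 9$)
$-110 - a{\left(x{\left(2 \right)} \right)} = -110 - 9 = -119$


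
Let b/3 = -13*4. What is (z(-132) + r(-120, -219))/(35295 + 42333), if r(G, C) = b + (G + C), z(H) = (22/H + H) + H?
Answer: -4555/465768 ≈ -0.0097795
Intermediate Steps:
b = -156 (b = 3*(-13*4) = 3*(-52) = -156)
z(H) = 2*H + 22/H (z(H) = (H + 22/H) + H = 2*H + 22/H)
r(G, C) = -156 + C + G (r(G, C) = -156 + (G + C) = -156 + (C + G) = -156 + C + G)
(z(-132) + r(-120, -219))/(35295 + 42333) = ((2*(-132) + 22/(-132)) + (-156 - 219 - 120))/(35295 + 42333) = ((-264 + 22*(-1/132)) - 495)/77628 = ((-264 - ⅙) - 495)*(1/77628) = (-1585/6 - 495)*(1/77628) = -4555/6*1/77628 = -4555/465768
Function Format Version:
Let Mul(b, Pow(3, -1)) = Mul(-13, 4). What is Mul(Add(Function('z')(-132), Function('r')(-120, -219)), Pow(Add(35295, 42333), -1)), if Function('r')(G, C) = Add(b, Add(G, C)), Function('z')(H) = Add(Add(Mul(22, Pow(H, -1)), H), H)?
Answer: Rational(-4555, 465768) ≈ -0.0097795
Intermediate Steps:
b = -156 (b = Mul(3, Mul(-13, 4)) = Mul(3, -52) = -156)
Function('z')(H) = Add(Mul(2, H), Mul(22, Pow(H, -1))) (Function('z')(H) = Add(Add(H, Mul(22, Pow(H, -1))), H) = Add(Mul(2, H), Mul(22, Pow(H, -1))))
Function('r')(G, C) = Add(-156, C, G) (Function('r')(G, C) = Add(-156, Add(G, C)) = Add(-156, Add(C, G)) = Add(-156, C, G))
Mul(Add(Function('z')(-132), Function('r')(-120, -219)), Pow(Add(35295, 42333), -1)) = Mul(Add(Add(Mul(2, -132), Mul(22, Pow(-132, -1))), Add(-156, -219, -120)), Pow(Add(35295, 42333), -1)) = Mul(Add(Add(-264, Mul(22, Rational(-1, 132))), -495), Pow(77628, -1)) = Mul(Add(Add(-264, Rational(-1, 6)), -495), Rational(1, 77628)) = Mul(Add(Rational(-1585, 6), -495), Rational(1, 77628)) = Mul(Rational(-4555, 6), Rational(1, 77628)) = Rational(-4555, 465768)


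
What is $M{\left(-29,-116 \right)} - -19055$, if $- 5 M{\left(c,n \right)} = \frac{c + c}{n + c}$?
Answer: $\frac{476373}{25} \approx 19055.0$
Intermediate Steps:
$M{\left(c,n \right)} = - \frac{2 c}{5 \left(c + n\right)}$ ($M{\left(c,n \right)} = - \frac{\left(c + c\right) \frac{1}{n + c}}{5} = - \frac{2 c \frac{1}{c + n}}{5} = - \frac{2 c}{5 \left(c + n\right)}$)
$M{\left(-29,-116 \right)} - -19055 = \left(-2\right) \left(-29\right) \frac{1}{5 \left(-29\right) + 5 \left(-116\right)} - -19055 = \left(-2\right) \left(-29\right) \frac{1}{-145 - 580} + 19055 = \left(-2\right) \left(-29\right) \frac{1}{-725} + 19055 = \left(-2\right) \left(-29\right) \left(- \frac{1}{725}\right) + 19055 = - \frac{2}{25} + 19055 = \frac{476373}{25}$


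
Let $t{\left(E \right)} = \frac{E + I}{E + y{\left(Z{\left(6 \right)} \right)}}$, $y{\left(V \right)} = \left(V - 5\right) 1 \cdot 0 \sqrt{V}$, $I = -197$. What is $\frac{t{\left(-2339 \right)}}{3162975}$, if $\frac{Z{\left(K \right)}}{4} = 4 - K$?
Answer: $\frac{2536}{7398198525} \approx 3.4279 \cdot 10^{-7}$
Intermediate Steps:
$Z{\left(K \right)} = 16 - 4 K$ ($Z{\left(K \right)} = 4 \left(4 - K\right) = 16 - 4 K$)
$y{\left(V \right)} = 0$ ($y{\left(V \right)} = \left(V - 5\right) 1 \cdot 0 \sqrt{V} = \left(-5 + V\right) 1 \cdot 0 \sqrt{V} = \left(-5 + V\right) 0 \sqrt{V} = 0 \sqrt{V} = 0$)
$t{\left(E \right)} = \frac{-197 + E}{E}$ ($t{\left(E \right)} = \frac{E - 197}{E + 0} = \frac{-197 + E}{E}$)
$\frac{t{\left(-2339 \right)}}{3162975} = \frac{\frac{1}{-2339} \left(-197 - 2339\right)}{3162975} = \left(- \frac{1}{2339}\right) \left(-2536\right) \frac{1}{3162975} = \frac{2536}{2339} \cdot \frac{1}{3162975} = \frac{2536}{7398198525}$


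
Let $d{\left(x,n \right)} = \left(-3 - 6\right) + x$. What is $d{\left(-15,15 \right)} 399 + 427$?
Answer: $-9149$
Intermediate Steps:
$d{\left(x,n \right)} = -9 + x$
$d{\left(-15,15 \right)} 399 + 427 = \left(-9 - 15\right) 399 + 427 = \left(-24\right) 399 + 427 = -9576 + 427 = -9149$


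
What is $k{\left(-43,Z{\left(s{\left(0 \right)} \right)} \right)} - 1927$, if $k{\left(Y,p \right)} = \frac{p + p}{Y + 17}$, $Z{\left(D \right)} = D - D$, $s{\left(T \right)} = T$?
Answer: $-1927$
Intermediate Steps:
$Z{\left(D \right)} = 0$
$k{\left(Y,p \right)} = \frac{2 p}{17 + Y}$
$k{\left(-43,Z{\left(s{\left(0 \right)} \right)} \right)} - 1927 = 2 \cdot 0 \frac{1}{17 - 43} - 1927 = 2 \cdot 0 \frac{1}{-26} - 1927 = 2 \cdot 0 \left(- \frac{1}{26}\right) - 1927 = 0 - 1927 = -1927$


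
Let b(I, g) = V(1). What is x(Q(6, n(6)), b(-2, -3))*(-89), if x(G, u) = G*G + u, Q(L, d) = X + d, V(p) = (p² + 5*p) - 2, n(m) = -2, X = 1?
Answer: -445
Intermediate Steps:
V(p) = -2 + p² + 5*p
Q(L, d) = 1 + d
b(I, g) = 4 (b(I, g) = -2 + 1² + 5*1 = -2 + 1 + 5 = 4)
x(G, u) = u + G² (x(G, u) = G² + u = u + G²)
x(Q(6, n(6)), b(-2, -3))*(-89) = (4 + (1 - 2)²)*(-89) = (4 + (-1)²)*(-89) = (4 + 1)*(-89) = 5*(-89) = -445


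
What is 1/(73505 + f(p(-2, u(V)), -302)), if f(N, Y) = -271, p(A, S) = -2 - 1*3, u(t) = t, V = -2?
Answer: 1/73234 ≈ 1.3655e-5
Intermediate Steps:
p(A, S) = -5 (p(A, S) = -2 - 3 = -5)
1/(73505 + f(p(-2, u(V)), -302)) = 1/(73505 - 271) = 1/73234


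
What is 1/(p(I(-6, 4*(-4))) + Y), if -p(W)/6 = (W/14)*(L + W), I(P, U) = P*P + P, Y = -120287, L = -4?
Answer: -7/844349 ≈ -8.2904e-6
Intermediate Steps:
I(P, U) = P + P² (I(P, U) = P² + P = P + P²)
p(W) = -3*W*(-4 + W)/7 (p(W) = -6*W/14*(-4 + W) = -3*W*(-4 + W)/7)
1/(p(I(-6, 4*(-4))) + Y) = 1/(3*(-6*(1 - 6))*(4 - (-6)*(1 - 6))/7 - 120287) = 1/(3*(-6*(-5))*(4 - (-6)*(-5))/7 - 120287) = 1/((3/7)*30*(4 - 1*30) - 120287) = 1/((3/7)*30*(4 - 30) - 120287) = 1/((3/7)*30*(-26) - 120287) = 1/(-2340/7 - 120287) = 1/(-844349/7) = -7/844349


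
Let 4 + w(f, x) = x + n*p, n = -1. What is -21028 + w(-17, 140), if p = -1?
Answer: -20891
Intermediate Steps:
w(f, x) = -3 + x (w(f, x) = -4 + (x - 1*(-1)) = -4 + (x + 1) = -4 + (1 + x) = -3 + x)
-21028 + w(-17, 140) = -21028 + (-3 + 140) = -21028 + 137 = -20891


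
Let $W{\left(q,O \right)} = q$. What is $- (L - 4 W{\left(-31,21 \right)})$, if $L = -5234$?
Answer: $5110$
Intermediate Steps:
$- (L - 4 W{\left(-31,21 \right)}) = - (-5234 - 4 \left(-31\right)) = - (-5234 - -124) = - (-5234 + 124) = \left(-1\right) \left(-5110\right) = 5110$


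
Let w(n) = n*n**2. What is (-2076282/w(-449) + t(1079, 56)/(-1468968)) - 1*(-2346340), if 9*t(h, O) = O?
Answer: 350990069621061288895/149590454150061 ≈ 2.3463e+6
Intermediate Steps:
w(n) = n**3
t(h, O) = O/9
(-2076282/w(-449) + t(1079, 56)/(-1468968)) - 1*(-2346340) = (-2076282/((-449)**3) + ((1/9)*56)/(-1468968)) - 1*(-2346340) = (-2076282/(-90518849) + (56/9)*(-1/1468968)) + 2346340 = (-2076282*(-1/90518849) - 7/1652589) + 2346340 = (2076282/90518849 - 7/1652589) + 2346340 = 3430607162155/149590454150061 + 2346340 = 350990069621061288895/149590454150061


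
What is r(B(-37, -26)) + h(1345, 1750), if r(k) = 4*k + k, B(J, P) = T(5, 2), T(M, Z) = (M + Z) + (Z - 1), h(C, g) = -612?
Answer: -572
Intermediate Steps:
T(M, Z) = -1 + M + 2*Z (T(M, Z) = (M + Z) + (-1 + Z) = -1 + M + 2*Z)
B(J, P) = 8 (B(J, P) = -1 + 5 + 2*2 = -1 + 5 + 4 = 8)
r(k) = 5*k
r(B(-37, -26)) + h(1345, 1750) = 5*8 - 612 = 40 - 612 = -572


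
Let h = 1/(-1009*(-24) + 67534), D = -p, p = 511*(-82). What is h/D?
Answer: 1/3844508500 ≈ 2.6011e-10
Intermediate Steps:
p = -41902
D = 41902 (D = -1*(-41902) = 41902)
h = 1/91750 (h = 1/(24216 + 67534) = 1/91750 ≈ 1.0899e-5)
h/D = (1/91750)/41902 = (1/91750)*(1/41902) = 1/3844508500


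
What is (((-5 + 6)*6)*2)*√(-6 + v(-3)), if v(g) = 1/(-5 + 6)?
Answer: 12*I*√5 ≈ 26.833*I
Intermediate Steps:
v(g) = 1 (v(g) = 1/1 = 1)
(((-5 + 6)*6)*2)*√(-6 + v(-3)) = (((-5 + 6)*6)*2)*√(-6 + 1) = ((1*6)*2)*√(-5) = (6*2)*(I*√5) = 12*(I*√5) = 12*I*√5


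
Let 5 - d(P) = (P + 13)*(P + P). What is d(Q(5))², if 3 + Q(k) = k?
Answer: 3025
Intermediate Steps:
Q(k) = -3 + k
d(P) = 5 - 2*P*(13 + P) (d(P) = 5 - (P + 13)*(P + P) = 5 - (13 + P)*2*P = 5 - 2*P*(13 + P))
d(Q(5))² = (5 - 26*(-3 + 5) - 2*(-3 + 5)²)² = (5 - 26*2 - 2*2²)² = (5 - 52 - 2*4)² = (5 - 52 - 8)² = (-55)² = 3025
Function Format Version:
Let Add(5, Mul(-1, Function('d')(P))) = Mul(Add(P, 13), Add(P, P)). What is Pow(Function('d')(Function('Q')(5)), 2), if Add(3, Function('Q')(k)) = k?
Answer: 3025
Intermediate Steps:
Function('Q')(k) = Add(-3, k)
Function('d')(P) = Add(5, Mul(-2, P, Add(13, P))) (Function('d')(P) = Add(5, Mul(-1, Mul(Add(P, 13), Add(P, P)))) = Add(5, Mul(-1, Mul(Add(13, P), Mul(2, P)))) = Add(5, Mul(-1, Mul(2, P, Add(13, P)))) = Add(5, Mul(-2, P, Add(13, P))))
Pow(Function('d')(Function('Q')(5)), 2) = Pow(Add(5, Mul(-26, Add(-3, 5)), Mul(-2, Pow(Add(-3, 5), 2))), 2) = Pow(Add(5, Mul(-26, 2), Mul(-2, Pow(2, 2))), 2) = Pow(Add(5, -52, Mul(-2, 4)), 2) = Pow(Add(5, -52, -8), 2) = Pow(-55, 2) = 3025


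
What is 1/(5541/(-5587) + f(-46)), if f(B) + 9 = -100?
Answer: -5587/614524 ≈ -0.0090916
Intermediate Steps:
f(B) = -109 (f(B) = -9 - 100 = -109)
1/(5541/(-5587) + f(-46)) = 1/(5541/(-5587) - 109) = 1/(5541*(-1/5587) - 109) = 1/(-5541/5587 - 109) = 1/(-614524/5587) = -5587/614524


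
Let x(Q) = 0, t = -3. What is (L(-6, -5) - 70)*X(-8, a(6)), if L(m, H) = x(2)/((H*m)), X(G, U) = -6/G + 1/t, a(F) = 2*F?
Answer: -175/6 ≈ -29.167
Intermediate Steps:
X(G, U) = -1/3 - 6/G (X(G, U) = -6/G + 1/(-3) = -6/G + 1*(-1/3) = -6/G - 1/3 = -1/3 - 6/G)
L(m, H) = 0 (L(m, H) = 0/((H*m)) = 0*(1/(H*m)) = 0)
(L(-6, -5) - 70)*X(-8, a(6)) = (0 - 70)*((1/3)*(-18 - 1*(-8))/(-8)) = -70*(-1)*(-18 + 8)/(3*8) = -70*(-1)*(-10)/(3*8) = -70*5/12 = -175/6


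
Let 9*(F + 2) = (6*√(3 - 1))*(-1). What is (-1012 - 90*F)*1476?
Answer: -1228032 + 88560*√2 ≈ -1.1028e+6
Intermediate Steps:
F = -2 - 2*√2/3 (F = -2 + ((6*√(3 - 1))*(-1))/9 = -2 + ((6*√2)*(-1))/9 = -2 + (-6*√2)/9 = -2 - 2*√2/3 ≈ -2.9428)
(-1012 - 90*F)*1476 = (-1012 - 90*(-2 - 2*√2/3))*1476 = (-1012 + (180 + 60*√2))*1476 = (-832 + 60*√2)*1476 = -1228032 + 88560*√2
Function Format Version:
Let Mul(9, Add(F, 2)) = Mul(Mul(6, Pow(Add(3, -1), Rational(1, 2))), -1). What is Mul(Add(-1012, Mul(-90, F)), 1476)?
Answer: Add(-1228032, Mul(88560, Pow(2, Rational(1, 2)))) ≈ -1.1028e+6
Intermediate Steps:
F = Add(-2, Mul(Rational(-2, 3), Pow(2, Rational(1, 2)))) (F = Add(-2, Mul(Rational(1, 9), Mul(Mul(6, Pow(Add(3, -1), Rational(1, 2))), -1))) = Add(-2, Mul(Rational(1, 9), Mul(Mul(6, Pow(2, Rational(1, 2))), -1))) = Add(-2, Mul(Rational(1, 9), Mul(-6, Pow(2, Rational(1, 2))))) = Add(-2, Mul(Rational(-2, 3), Pow(2, Rational(1, 2)))) ≈ -2.9428)
Mul(Add(-1012, Mul(-90, F)), 1476) = Mul(Add(-1012, Mul(-90, Add(-2, Mul(Rational(-2, 3), Pow(2, Rational(1, 2)))))), 1476) = Mul(Add(-1012, Add(180, Mul(60, Pow(2, Rational(1, 2))))), 1476) = Mul(Add(-832, Mul(60, Pow(2, Rational(1, 2)))), 1476) = Add(-1228032, Mul(88560, Pow(2, Rational(1, 2))))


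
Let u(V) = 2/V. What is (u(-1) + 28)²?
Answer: 676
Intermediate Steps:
(u(-1) + 28)² = (2/(-1) + 28)² = (2*(-1) + 28)² = (-2 + 28)² = 26² = 676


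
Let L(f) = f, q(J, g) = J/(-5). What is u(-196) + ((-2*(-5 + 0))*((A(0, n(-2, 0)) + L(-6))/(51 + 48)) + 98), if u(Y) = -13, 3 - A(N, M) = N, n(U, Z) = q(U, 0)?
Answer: 2795/33 ≈ 84.697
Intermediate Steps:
q(J, g) = -J/5 (q(J, g) = J*(-1/5) = -J/5)
n(U, Z) = -U/5
A(N, M) = 3 - N
u(-196) + ((-2*(-5 + 0))*((A(0, n(-2, 0)) + L(-6))/(51 + 48)) + 98) = -13 + ((-2*(-5 + 0))*(((3 - 1*0) - 6)/(51 + 48)) + 98) = -13 + ((-2*(-5))*(((3 + 0) - 6)/99) + 98) = -13 + (10*((3 - 6)*(1/99)) + 98) = -13 + (10*(-3*1/99) + 98) = -13 + (10*(-1/33) + 98) = -13 + (-10/33 + 98) = -13 + 3224/33 = 2795/33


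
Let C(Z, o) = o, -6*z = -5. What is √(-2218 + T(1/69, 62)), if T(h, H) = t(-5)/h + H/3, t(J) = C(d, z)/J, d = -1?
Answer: I*√79518/6 ≈ 46.998*I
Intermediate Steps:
z = ⅚ (z = -⅙*(-5) = ⅚ ≈ 0.83333)
t(J) = 5/(6*J)
T(h, H) = -1/(6*h) + H/3 (T(h, H) = ((⅚)/(-5))/h + H/3 = ((⅚)*(-⅕))/h + H*(⅓) = -1/(6*h) + H/3)
√(-2218 + T(1/69, 62)) = √(-2218 + (-1/(6*(1/69)) + (⅓)*62)) = √(-2218 + (-1/(6*1/69) + 62/3)) = √(-2218 + (-⅙*69 + 62/3)) = √(-2218 + (-23/2 + 62/3)) = √(-2218 + 55/6) = √(-13253/6) = I*√79518/6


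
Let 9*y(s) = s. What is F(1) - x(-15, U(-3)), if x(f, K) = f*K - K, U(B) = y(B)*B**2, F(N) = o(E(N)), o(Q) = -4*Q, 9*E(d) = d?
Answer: -436/9 ≈ -48.444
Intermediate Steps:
y(s) = s/9
E(d) = d/9
F(N) = -4*N/9
U(B) = B**3/9 (U(B) = (B/9)*B**2 = B**3/9)
x(f, K) = -K + K*f (x(f, K) = K*f - K = -K + K*f)
F(1) - x(-15, U(-3)) = -4/9*1 - (1/9)*(-3)**3*(-1 - 15) = -4/9 - (1/9)*(-27)*(-16) = -4/9 - (-3)*(-16) = -4/9 - 1*48 = -4/9 - 48 = -436/9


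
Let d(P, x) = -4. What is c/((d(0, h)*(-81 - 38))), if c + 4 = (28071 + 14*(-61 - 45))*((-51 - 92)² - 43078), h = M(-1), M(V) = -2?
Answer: -601637227/476 ≈ -1.2639e+6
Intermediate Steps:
h = -2
c = -601637227 (c = -4 + (28071 + 14*(-61 - 45))*((-51 - 92)² - 43078) = -4 + (28071 + 14*(-106))*((-143)² - 43078) = -4 + (28071 - 1484)*(20449 - 43078) = -4 + 26587*(-22629) = -4 - 601637223 = -601637227)
c/((d(0, h)*(-81 - 38))) = -601637227*(-1/(4*(-81 - 38))) = -601637227/((-4*(-119))) = -601637227/476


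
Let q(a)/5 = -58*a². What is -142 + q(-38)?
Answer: -418902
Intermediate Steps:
q(a) = -290*a² (q(a) = 5*(-58*a²) = -290*a²)
-142 + q(-38) = -142 - 290*(-38)² = -142 - 290*1444 = -142 - 418760 = -418902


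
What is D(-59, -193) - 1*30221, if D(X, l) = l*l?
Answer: 7028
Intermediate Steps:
D(X, l) = l²
D(-59, -193) - 1*30221 = (-193)² - 1*30221 = 37249 - 30221 = 7028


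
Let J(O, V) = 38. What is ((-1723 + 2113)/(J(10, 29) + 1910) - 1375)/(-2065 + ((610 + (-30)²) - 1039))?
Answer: 1339055/1552556 ≈ 0.86248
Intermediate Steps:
((-1723 + 2113)/(J(10, 29) + 1910) - 1375)/(-2065 + ((610 + (-30)²) - 1039)) = ((-1723 + 2113)/(38 + 1910) - 1375)/(-2065 + ((610 + (-30)²) - 1039)) = (390/1948 - 1375)/(-2065 + ((610 + 900) - 1039)) = (390*(1/1948) - 1375)/(-2065 + (1510 - 1039)) = (195/974 - 1375)/(-2065 + 471) = -1339055/974/(-1594) = -1339055/974*(-1/1594) = 1339055/1552556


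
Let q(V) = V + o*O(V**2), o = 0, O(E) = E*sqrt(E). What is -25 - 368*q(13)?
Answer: -4809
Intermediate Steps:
O(E) = E**(3/2)
q(V) = V (q(V) = V + 0*(V**2)**(3/2) = V + 0 = V)
-25 - 368*q(13) = -25 - 368*13 = -25 - 4784 = -4809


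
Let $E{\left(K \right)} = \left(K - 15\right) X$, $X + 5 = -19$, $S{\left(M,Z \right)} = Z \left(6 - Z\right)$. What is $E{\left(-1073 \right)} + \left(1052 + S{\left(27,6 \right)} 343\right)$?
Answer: $27164$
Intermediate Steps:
$X = -24$ ($X = -5 - 19 = -24$)
$E{\left(K \right)} = 360 - 24 K$ ($E{\left(K \right)} = \left(K - 15\right) \left(-24\right) = \left(-15 + K\right) \left(-24\right) = 360 - 24 K$)
$E{\left(-1073 \right)} + \left(1052 + S{\left(27,6 \right)} 343\right) = \left(360 - -25752\right) + \left(1052 + 6 \left(6 - 6\right) 343\right) = \left(360 + 25752\right) + \left(1052 + 6 \left(6 - 6\right) 343\right) = 26112 + \left(1052 + 6 \cdot 0 \cdot 343\right) = 26112 + \left(1052 + 0 \cdot 343\right) = 26112 + \left(1052 + 0\right) = 26112 + 1052 = 27164$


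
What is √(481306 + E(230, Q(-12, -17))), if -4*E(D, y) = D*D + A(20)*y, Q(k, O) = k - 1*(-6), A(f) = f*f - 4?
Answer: 15*√2083 ≈ 684.60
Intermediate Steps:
A(f) = -4 + f² (A(f) = f² - 4 = -4 + f²)
Q(k, O) = 6 + k (Q(k, O) = k + 6 = 6 + k)
E(D, y) = -99*y - D²/4 (E(D, y) = -(D*D + (-4 + 20²)*y)/4 = -(D² + (-4 + 400)*y)/4 = -(D² + 396*y)/4 = -99*y - D²/4)
√(481306 + E(230, Q(-12, -17))) = √(481306 + (-99*(6 - 12) - ¼*230²)) = √(481306 + (-99*(-6) - ¼*52900)) = √(481306 + (594 - 13225)) = √(481306 - 12631) = √468675 = 15*√2083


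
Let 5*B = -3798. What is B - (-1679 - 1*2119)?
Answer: 15192/5 ≈ 3038.4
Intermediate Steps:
B = -3798/5 (B = (1/5)*(-3798) = -3798/5 ≈ -759.60)
B - (-1679 - 1*2119) = -3798/5 - (-1679 - 1*2119) = -3798/5 - (-1679 - 2119) = -3798/5 - 1*(-3798) = -3798/5 + 3798 = 15192/5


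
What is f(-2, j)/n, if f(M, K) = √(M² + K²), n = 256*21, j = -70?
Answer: √1226/2688 ≈ 0.013026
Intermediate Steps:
n = 5376
f(M, K) = √(K² + M²)
f(-2, j)/n = √((-70)² + (-2)²)/5376 = √(4900 + 4)*(1/5376) = √4904*(1/5376) = (2*√1226)*(1/5376) = √1226/2688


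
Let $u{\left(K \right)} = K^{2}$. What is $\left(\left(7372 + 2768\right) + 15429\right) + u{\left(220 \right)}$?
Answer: $73969$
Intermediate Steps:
$\left(\left(7372 + 2768\right) + 15429\right) + u{\left(220 \right)} = \left(\left(7372 + 2768\right) + 15429\right) + 220^{2} = \left(10140 + 15429\right) + 48400 = 25569 + 48400 = 73969$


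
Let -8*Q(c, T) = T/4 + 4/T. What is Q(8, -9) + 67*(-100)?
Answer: -1929503/288 ≈ -6699.7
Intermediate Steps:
Q(c, T) = -1/(2*T) - T/32 (Q(c, T) = -(T/4 + 4/T)/8 = -(4/T + T/4)/8 = -1/(2*T) - T/32)
Q(8, -9) + 67*(-100) = (1/32)*(-16 - 1*(-9)²)/(-9) + 67*(-100) = (1/32)*(-⅑)*(-16 - 1*81) - 6700 = (1/32)*(-⅑)*(-16 - 81) - 6700 = (1/32)*(-⅑)*(-97) - 6700 = 97/288 - 6700 = -1929503/288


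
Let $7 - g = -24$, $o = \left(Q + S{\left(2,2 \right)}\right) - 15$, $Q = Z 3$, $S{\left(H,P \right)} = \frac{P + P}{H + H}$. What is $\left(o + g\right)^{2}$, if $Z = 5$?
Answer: $1024$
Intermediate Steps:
$S{\left(H,P \right)} = \frac{P}{H}$ ($S{\left(H,P \right)} = \frac{2 P}{2 H} = 2 P \frac{1}{2 H} = \frac{P}{H}$)
$Q = 15$ ($Q = 5 \cdot 3 = 15$)
$o = 1$ ($o = \left(15 + \frac{2}{2}\right) - 15 = \left(15 + 2 \cdot \frac{1}{2}\right) - 15 = \left(15 + 1\right) - 15 = 16 - 15 = 1$)
$g = 31$ ($g = 7 - -24 = 7 + 24 = 31$)
$\left(o + g\right)^{2} = \left(1 + 31\right)^{2} = 32^{2} = 1024$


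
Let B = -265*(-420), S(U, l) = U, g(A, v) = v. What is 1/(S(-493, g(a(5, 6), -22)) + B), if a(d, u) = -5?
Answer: 1/110807 ≈ 9.0247e-6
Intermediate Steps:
B = 111300
1/(S(-493, g(a(5, 6), -22)) + B) = 1/(-493 + 111300) = 1/110807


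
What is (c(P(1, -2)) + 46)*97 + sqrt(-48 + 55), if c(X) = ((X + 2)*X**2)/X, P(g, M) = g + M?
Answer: 4365 + sqrt(7) ≈ 4367.6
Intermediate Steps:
P(g, M) = M + g
c(X) = X*(2 + X) (c(X) = ((2 + X)*X**2)/X = (X**2*(2 + X))/X = X*(2 + X))
(c(P(1, -2)) + 46)*97 + sqrt(-48 + 55) = ((-2 + 1)*(2 + (-2 + 1)) + 46)*97 + sqrt(-48 + 55) = (-(2 - 1) + 46)*97 + sqrt(7) = (-1*1 + 46)*97 + sqrt(7) = (-1 + 46)*97 + sqrt(7) = 45*97 + sqrt(7) = 4365 + sqrt(7)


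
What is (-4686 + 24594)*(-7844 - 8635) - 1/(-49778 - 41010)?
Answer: -29784268258415/90788 ≈ -3.2806e+8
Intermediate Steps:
(-4686 + 24594)*(-7844 - 8635) - 1/(-49778 - 41010) = 19908*(-16479) - 1/(-90788) = -328063932 - 1*(-1/90788) = -328063932 + 1/90788 = -29784268258415/90788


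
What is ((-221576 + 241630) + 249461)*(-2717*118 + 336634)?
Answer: 4319786420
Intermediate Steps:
((-221576 + 241630) + 249461)*(-2717*118 + 336634) = (20054 + 249461)*(-320606 + 336634) = 269515*16028 = 4319786420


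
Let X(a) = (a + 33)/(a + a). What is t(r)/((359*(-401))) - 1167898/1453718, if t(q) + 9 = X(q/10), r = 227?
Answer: -38162815111903/47505604230574 ≈ -0.80333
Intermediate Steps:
X(a) = (33 + a)/(2*a) (X(a) = (33 + a)/((2*a)) = (33 + a)*(1/(2*a)) = (33 + a)/(2*a))
t(q) = -9 + 5*(33 + q/10)/q (t(q) = -9 + (33 + q/10)/(2*((q/10))) = -9 + (10/q)*(33 + q/10)/2 = -9 + 5*(33 + q/10)/q)
t(r)/((359*(-401))) - 1167898/1453718 = (-17/2 + 165/227)/((359*(-401))) - 1167898/1453718 = (-17/2 + 165*(1/227))/(-143959) - 1167898*1/1453718 = (-17/2 + 165/227)*(-1/143959) - 583949/726859 = -3529/454*(-1/143959) - 583949/726859 = 3529/65357386 - 583949/726859 = -38162815111903/47505604230574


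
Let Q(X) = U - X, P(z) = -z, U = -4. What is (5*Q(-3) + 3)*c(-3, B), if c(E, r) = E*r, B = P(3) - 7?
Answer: -60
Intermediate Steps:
Q(X) = -4 - X
B = -10 (B = -1*3 - 7 = -3 - 7 = -10)
(5*Q(-3) + 3)*c(-3, B) = (5*(-4 - 1*(-3)) + 3)*(-3*(-10)) = (5*(-4 + 3) + 3)*30 = (5*(-1) + 3)*30 = (-5 + 3)*30 = -2*30 = -60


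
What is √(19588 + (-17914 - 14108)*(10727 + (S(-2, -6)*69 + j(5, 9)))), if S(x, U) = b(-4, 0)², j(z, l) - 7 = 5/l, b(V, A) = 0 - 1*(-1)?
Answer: 2*I*√86482967 ≈ 18599.0*I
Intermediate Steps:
b(V, A) = 1 (b(V, A) = 0 + 1 = 1)
j(z, l) = 7 + 5/l
S(x, U) = 1 (S(x, U) = 1² = 1)
√(19588 + (-17914 - 14108)*(10727 + (S(-2, -6)*69 + j(5, 9)))) = √(19588 + (-17914 - 14108)*(10727 + (1*69 + (7 + 5/9)))) = √(19588 - 32022*(10727 + (69 + (7 + 5*(⅑))))) = √(19588 - 32022*(10727 + (69 + (7 + 5/9)))) = √(19588 - 32022*(10727 + (69 + 68/9))) = √(19588 - 32022*(10727 + 689/9)) = √(19588 - 32022*97232/9) = √(19588 - 345951456) = √(-345931868) = 2*I*√86482967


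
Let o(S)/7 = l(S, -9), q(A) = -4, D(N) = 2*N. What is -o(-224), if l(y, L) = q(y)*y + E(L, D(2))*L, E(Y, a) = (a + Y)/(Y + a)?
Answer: -6209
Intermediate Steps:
E(Y, a) = 1 (E(Y, a) = (Y + a)/(Y + a) = 1)
l(y, L) = L - 4*y (l(y, L) = -4*y + 1*L = -4*y + L = L - 4*y)
o(S) = -63 - 28*S (o(S) = 7*(-9 - 4*S) = -63 - 28*S)
-o(-224) = -(-63 - 28*(-224)) = -(-63 + 6272) = -1*6209 = -6209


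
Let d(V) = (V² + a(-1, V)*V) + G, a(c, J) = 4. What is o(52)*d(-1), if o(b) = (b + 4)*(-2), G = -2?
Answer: 560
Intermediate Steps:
o(b) = -8 - 2*b (o(b) = (4 + b)*(-2) = -8 - 2*b)
d(V) = -2 + V² + 4*V (d(V) = (V² + 4*V) - 2 = -2 + V² + 4*V)
o(52)*d(-1) = (-8 - 2*52)*(-2 + (-1)² + 4*(-1)) = (-8 - 104)*(-2 + 1 - 4) = -112*(-5) = 560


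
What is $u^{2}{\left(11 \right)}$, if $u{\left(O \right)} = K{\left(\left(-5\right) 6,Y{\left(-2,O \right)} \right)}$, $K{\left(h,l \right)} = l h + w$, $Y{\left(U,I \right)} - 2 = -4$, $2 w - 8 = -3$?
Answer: $\frac{15625}{4} \approx 3906.3$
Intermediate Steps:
$w = \frac{5}{2}$ ($w = 4 + \frac{1}{2} \left(-3\right) = 4 - \frac{3}{2} = \frac{5}{2} \approx 2.5$)
$Y{\left(U,I \right)} = -2$ ($Y{\left(U,I \right)} = 2 - 4 = -2$)
$K{\left(h,l \right)} = \frac{5}{2} + h l$ ($K{\left(h,l \right)} = l h + \frac{5}{2} = h l + \frac{5}{2} = \frac{5}{2} + h l$)
$u{\left(O \right)} = \frac{125}{2}$ ($u{\left(O \right)} = \frac{5}{2} + \left(-5\right) 6 \left(-2\right) = \frac{5}{2} - -60 = \frac{5}{2} + 60 = \frac{125}{2}$)
$u^{2}{\left(11 \right)} = \left(\frac{125}{2}\right)^{2} = \frac{15625}{4}$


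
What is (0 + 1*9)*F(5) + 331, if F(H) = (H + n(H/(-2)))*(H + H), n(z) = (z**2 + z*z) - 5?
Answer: 1456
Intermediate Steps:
n(z) = -5 + 2*z**2 (n(z) = (z**2 + z**2) - 5 = 2*z**2 - 5 = -5 + 2*z**2)
F(H) = 2*H*(-5 + H + H**2/2) (F(H) = (H + (-5 + 2*(H/(-2))**2))*(H + H) = (H + (-5 + 2*(H*(-1/2))**2))*(2*H) = (H + (-5 + 2*(-H/2)**2))*(2*H) = (H + (-5 + 2*(H**2/4)))*(2*H) = (H + (-5 + H**2/2))*(2*H) = (-5 + H + H**2/2)*(2*H) = 2*H*(-5 + H + H**2/2))
(0 + 1*9)*F(5) + 331 = (0 + 1*9)*(5*(-10 + 5**2 + 2*5)) + 331 = (0 + 9)*(5*(-10 + 25 + 10)) + 331 = 9*(5*25) + 331 = 9*125 + 331 = 1125 + 331 = 1456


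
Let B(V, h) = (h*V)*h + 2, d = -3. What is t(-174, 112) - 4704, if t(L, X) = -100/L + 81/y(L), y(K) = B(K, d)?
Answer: -639992719/136068 ≈ -4703.5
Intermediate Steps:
B(V, h) = 2 + V*h**2 (B(V, h) = (V*h)*h + 2 = V*h**2 + 2 = 2 + V*h**2)
y(K) = 2 + 9*K (y(K) = 2 + K*(-3)**2 = 2 + K*9 = 2 + 9*K)
t(L, X) = -100/L + 81/(2 + 9*L)
t(-174, 112) - 4704 = (-200 - 819*(-174))/((-174)*(2 + 9*(-174))) - 4704 = -(-200 + 142506)/(174*(2 - 1566)) - 4704 = -1/174*142306/(-1564) - 4704 = -1/174*(-1/1564)*142306 - 4704 = 71153/136068 - 4704 = -639992719/136068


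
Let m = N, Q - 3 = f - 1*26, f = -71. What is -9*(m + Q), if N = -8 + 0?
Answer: 918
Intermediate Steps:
Q = -94 (Q = 3 + (-71 - 1*26) = 3 + (-71 - 26) = 3 - 97 = -94)
N = -8
m = -8
-9*(m + Q) = -9*(-8 - 94) = -9*(-102) = 918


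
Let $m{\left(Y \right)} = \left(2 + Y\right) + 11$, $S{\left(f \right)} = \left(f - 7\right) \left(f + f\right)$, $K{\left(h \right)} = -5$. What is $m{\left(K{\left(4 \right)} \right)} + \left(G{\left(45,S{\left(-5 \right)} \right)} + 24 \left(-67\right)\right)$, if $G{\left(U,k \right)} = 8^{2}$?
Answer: $-1536$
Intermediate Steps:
$S{\left(f \right)} = 2 f \left(-7 + f\right)$ ($S{\left(f \right)} = \left(-7 + f\right) 2 f = 2 f \left(-7 + f\right)$)
$G{\left(U,k \right)} = 64$
$m{\left(Y \right)} = 13 + Y$
$m{\left(K{\left(4 \right)} \right)} + \left(G{\left(45,S{\left(-5 \right)} \right)} + 24 \left(-67\right)\right) = \left(13 - 5\right) + \left(64 + 24 \left(-67\right)\right) = 8 + \left(64 - 1608\right) = 8 - 1544 = -1536$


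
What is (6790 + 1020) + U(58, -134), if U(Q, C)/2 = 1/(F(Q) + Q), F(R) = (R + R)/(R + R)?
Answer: 460792/59 ≈ 7810.0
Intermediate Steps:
F(R) = 1 (F(R) = (2*R)/((2*R)) = (2*R)*(1/(2*R)) = 1)
U(Q, C) = 2/(1 + Q)
(6790 + 1020) + U(58, -134) = (6790 + 1020) + 2/(1 + 58) = 7810 + 2/59 = 460792/59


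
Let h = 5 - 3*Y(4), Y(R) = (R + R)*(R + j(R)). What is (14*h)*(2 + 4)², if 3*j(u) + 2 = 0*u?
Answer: -37800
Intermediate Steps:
j(u) = -⅔ (j(u) = -⅔ + (0*u)/3 = -⅔ + (⅓)*0 = -⅔ + 0 = -⅔)
Y(R) = 2*R*(-⅔ + R) (Y(R) = (R + R)*(R - ⅔) = (2*R)*(-⅔ + R) = 2*R*(-⅔ + R))
h = -75 (h = 5 - 2*4*(-2 + 3*4) = 5 - 2*4*(-2 + 12) = 5 - 2*4*10 = 5 - 3*80/3 = 5 - 80 = -75)
(14*h)*(2 + 4)² = (14*(-75))*(2 + 4)² = -1050*6² = -1050*36 = -37800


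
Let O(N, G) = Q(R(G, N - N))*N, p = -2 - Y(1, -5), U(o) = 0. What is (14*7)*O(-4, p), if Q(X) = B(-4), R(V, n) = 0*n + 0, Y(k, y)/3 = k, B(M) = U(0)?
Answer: 0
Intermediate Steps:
B(M) = 0
Y(k, y) = 3*k
p = -5 (p = -2 - 3 = -5)
R(V, n) = 0 (R(V, n) = 0 + 0 = 0)
Q(X) = 0
O(N, G) = 0 (O(N, G) = 0*N = 0)
(14*7)*O(-4, p) = (14*7)*0 = 98*0 = 0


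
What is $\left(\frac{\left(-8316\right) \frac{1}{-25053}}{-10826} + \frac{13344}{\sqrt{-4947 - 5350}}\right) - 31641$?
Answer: $- \frac{204328370667}{6457709} - \frac{13344 i \sqrt{10297}}{10297} \approx -31641.0 - 131.5 i$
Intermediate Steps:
$\left(\frac{\left(-8316\right) \frac{1}{-25053}}{-10826} + \frac{13344}{\sqrt{-4947 - 5350}}\right) - 31641 = \left(\left(-8316\right) \left(- \frac{1}{25053}\right) \left(- \frac{1}{10826}\right) + \frac{13344}{\sqrt{-10297}}\right) - 31641 = \left(\frac{396}{1193} \left(- \frac{1}{10826}\right) + \frac{13344}{i \sqrt{10297}}\right) - 31641 = \left(- \frac{198}{6457709} + 13344 \left(- \frac{i \sqrt{10297}}{10297}\right)\right) - 31641 = \left(- \frac{198}{6457709} - \frac{13344 i \sqrt{10297}}{10297}\right) - 31641 = - \frac{204328370667}{6457709} - \frac{13344 i \sqrt{10297}}{10297}$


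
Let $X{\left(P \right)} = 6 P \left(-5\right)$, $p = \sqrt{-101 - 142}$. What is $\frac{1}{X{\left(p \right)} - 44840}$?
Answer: $\frac{i}{10 \left(- 4484 i + 27 \sqrt{3}\right)} \approx -2.2299 \cdot 10^{-5} + 2.3257 \cdot 10^{-7} i$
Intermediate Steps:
$p = 9 i \sqrt{3}$ ($p = \sqrt{-243} = 9 i \sqrt{3} \approx 15.588 i$)
$X{\left(P \right)} = - 30 P$
$\frac{1}{X{\left(p \right)} - 44840} = \frac{1}{- 30 \cdot 9 i \sqrt{3} - 44840} = \frac{1}{- 270 i \sqrt{3} - 44840} = \frac{1}{-44840 - 270 i \sqrt{3}}$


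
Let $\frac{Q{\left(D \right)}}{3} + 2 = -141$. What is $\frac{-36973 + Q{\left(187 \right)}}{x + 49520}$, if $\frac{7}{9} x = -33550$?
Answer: $- \frac{130907}{22345} \approx -5.8584$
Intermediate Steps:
$x = - \frac{301950}{7}$ ($x = \frac{9}{7} \left(-33550\right) = - \frac{301950}{7} \approx -43136.0$)
$Q{\left(D \right)} = -429$ ($Q{\left(D \right)} = -6 + 3 \left(-141\right) = -6 - 423 = -429$)
$\frac{-36973 + Q{\left(187 \right)}}{x + 49520} = \frac{-36973 - 429}{- \frac{301950}{7} + 49520} = - \frac{37402}{\frac{44690}{7}} = \left(-37402\right) \frac{7}{44690} = - \frac{130907}{22345}$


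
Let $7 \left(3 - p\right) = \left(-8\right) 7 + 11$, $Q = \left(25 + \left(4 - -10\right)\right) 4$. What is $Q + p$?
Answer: $\frac{1158}{7} \approx 165.43$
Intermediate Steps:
$Q = 156$ ($Q = \left(25 + \left(4 + 10\right)\right) 4 = \left(25 + 14\right) 4 = 39 \cdot 4 = 156$)
$p = \frac{66}{7}$ ($p = 3 - \frac{\left(-8\right) 7 + 11}{7} = 3 - \frac{-56 + 11}{7} = 3 - - \frac{45}{7} = 3 + \frac{45}{7} = \frac{66}{7} \approx 9.4286$)
$Q + p = 156 + \frac{66}{7} = \frac{1158}{7}$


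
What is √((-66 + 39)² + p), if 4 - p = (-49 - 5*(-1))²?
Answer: I*√1203 ≈ 34.684*I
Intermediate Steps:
p = -1932 (p = 4 - (-49 - 5*(-1))² = 4 - (-49 + 5)² = 4 - 1*(-44)² = 4 - 1*1936 = 4 - 1936 = -1932)
√((-66 + 39)² + p) = √((-66 + 39)² - 1932) = √((-27)² - 1932) = √(729 - 1932) = √(-1203) = I*√1203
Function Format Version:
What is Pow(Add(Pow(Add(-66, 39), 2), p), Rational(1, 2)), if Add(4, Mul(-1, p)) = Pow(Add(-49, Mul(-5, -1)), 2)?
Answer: Mul(I, Pow(1203, Rational(1, 2))) ≈ Mul(34.684, I)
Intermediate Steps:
p = -1932 (p = Add(4, Mul(-1, Pow(Add(-49, Mul(-5, -1)), 2))) = Add(4, Mul(-1, Pow(Add(-49, 5), 2))) = Add(4, Mul(-1, Pow(-44, 2))) = Add(4, Mul(-1, 1936)) = Add(4, -1936) = -1932)
Pow(Add(Pow(Add(-66, 39), 2), p), Rational(1, 2)) = Pow(Add(Pow(Add(-66, 39), 2), -1932), Rational(1, 2)) = Pow(Add(Pow(-27, 2), -1932), Rational(1, 2)) = Pow(Add(729, -1932), Rational(1, 2)) = Pow(-1203, Rational(1, 2)) = Mul(I, Pow(1203, Rational(1, 2)))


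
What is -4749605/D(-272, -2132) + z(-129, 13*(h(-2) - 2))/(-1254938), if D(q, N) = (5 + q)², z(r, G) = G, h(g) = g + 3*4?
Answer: -2980233606773/44731637541 ≈ -66.625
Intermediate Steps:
h(g) = 12 + g (h(g) = g + 12 = 12 + g)
-4749605/D(-272, -2132) + z(-129, 13*(h(-2) - 2))/(-1254938) = -4749605/(5 - 272)² + (13*((12 - 2) - 2))/(-1254938) = -4749605/((-267)²) + (13*(10 - 2))*(-1/1254938) = -4749605/71289 + (13*8)*(-1/1254938) = -4749605*1/71289 + 104*(-1/1254938) = -4749605/71289 - 52/627469 = -2980233606773/44731637541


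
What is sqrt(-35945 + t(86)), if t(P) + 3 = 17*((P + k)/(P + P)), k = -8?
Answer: I*sqrt(265814390)/86 ≈ 189.58*I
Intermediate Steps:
t(P) = -3 + 17*(-8 + P)/(2*P) (t(P) = -3 + 17*((P - 8)/(P + P)) = -3 + 17*((-8 + P)/((2*P))) = -3 + 17*((-8 + P)*(1/(2*P))) = -3 + 17*((-8 + P)/(2*P)) = -3 + 17*(-8 + P)/(2*P))
sqrt(-35945 + t(86)) = sqrt(-35945 + (11/2 - 68/86)) = sqrt(-35945 + (11/2 - 68*1/86)) = sqrt(-35945 + (11/2 - 34/43)) = sqrt(-35945 + 405/86) = sqrt(-3090865/86) = I*sqrt(265814390)/86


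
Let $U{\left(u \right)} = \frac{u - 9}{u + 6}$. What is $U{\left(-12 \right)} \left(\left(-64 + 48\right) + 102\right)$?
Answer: $301$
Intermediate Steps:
$U{\left(u \right)} = \frac{-9 + u}{6 + u}$
$U{\left(-12 \right)} \left(\left(-64 + 48\right) + 102\right) = \frac{-9 - 12}{6 - 12} \left(\left(-64 + 48\right) + 102\right) = \frac{1}{-6} \left(-21\right) \left(-16 + 102\right) = \left(- \frac{1}{6}\right) \left(-21\right) 86 = \frac{7}{2} \cdot 86 = 301$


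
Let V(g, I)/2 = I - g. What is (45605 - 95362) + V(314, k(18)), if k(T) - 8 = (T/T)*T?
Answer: -50333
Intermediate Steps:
k(T) = 8 + T (k(T) = 8 + (T/T)*T = 8 + 1*T = 8 + T)
V(g, I) = -2*g + 2*I (V(g, I) = 2*(I - g) = -2*g + 2*I)
(45605 - 95362) + V(314, k(18)) = (45605 - 95362) + (-2*314 + 2*(8 + 18)) = -49757 + (-628 + 2*26) = -49757 + (-628 + 52) = -49757 - 576 = -50333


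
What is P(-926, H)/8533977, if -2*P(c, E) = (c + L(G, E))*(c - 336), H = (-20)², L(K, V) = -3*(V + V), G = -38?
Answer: -2098706/8533977 ≈ -0.24592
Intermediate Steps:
L(K, V) = -6*V
H = 400
P(c, E) = -(-336 + c)*(c - 6*E)/2 (P(c, E) = -(c - 6*E)*(c - 336)/2 = -(c - 6*E)*(-336 + c)/2 = -(-336 + c)*(c - 6*E)/2)
P(-926, H)/8533977 = (-1008*400 + 168*(-926) - ½*(-926)² + 3*400*(-926))/8533977 = (-403200 - 155568 - ½*857476 - 1111200)*(1/8533977) = (-403200 - 155568 - 428738 - 1111200)*(1/8533977) = -2098706*1/8533977 = -2098706/8533977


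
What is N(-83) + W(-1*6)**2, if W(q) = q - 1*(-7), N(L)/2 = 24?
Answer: 49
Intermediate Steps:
N(L) = 48 (N(L) = 2*24 = 48)
W(q) = 7 + q (W(q) = q + 7 = 7 + q)
N(-83) + W(-1*6)**2 = 48 + (7 - 1*6)**2 = 48 + (7 - 6)**2 = 48 + 1**2 = 48 + 1 = 49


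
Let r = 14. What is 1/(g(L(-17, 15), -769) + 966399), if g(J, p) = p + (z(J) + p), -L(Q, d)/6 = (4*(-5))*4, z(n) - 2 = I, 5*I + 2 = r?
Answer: 5/4824327 ≈ 1.0364e-6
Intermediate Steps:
I = 12/5 (I = -⅖ + (⅕)*14 = -⅖ + 14/5 = 12/5 ≈ 2.4000)
z(n) = 22/5 (z(n) = 2 + 12/5 = 22/5)
L(Q, d) = 480 (L(Q, d) = -6*4*(-5)*4 = -(-120)*4 = -6*(-80) = 480)
g(J, p) = 22/5 + 2*p (g(J, p) = p + (22/5 + p) = 22/5 + 2*p)
1/(g(L(-17, 15), -769) + 966399) = 1/((22/5 + 2*(-769)) + 966399) = 1/((22/5 - 1538) + 966399) = 1/(-7668/5 + 966399) = 1/(4824327/5) = 5/4824327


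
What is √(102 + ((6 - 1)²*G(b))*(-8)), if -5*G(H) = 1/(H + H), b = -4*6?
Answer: √3642/6 ≈ 10.058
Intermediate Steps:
b = -24
G(H) = -1/(10*H) (G(H) = -1/(5*(H + H)) = -1/(2*H)/5 = -1/(10*H))
√(102 + ((6 - 1)²*G(b))*(-8)) = √(102 + ((6 - 1)²*(-⅒/(-24)))*(-8)) = √(102 + (5²*(-⅒*(-1/24)))*(-8)) = √(102 + (25*(1/240))*(-8)) = √(102 + (5/48)*(-8)) = √(102 - ⅚) = √(607/6) = √3642/6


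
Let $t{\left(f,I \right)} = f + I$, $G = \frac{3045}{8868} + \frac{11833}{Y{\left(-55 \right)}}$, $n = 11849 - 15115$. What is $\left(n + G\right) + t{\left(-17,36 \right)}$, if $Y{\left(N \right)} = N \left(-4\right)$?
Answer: $- \frac{129774212}{40645} \approx -3192.9$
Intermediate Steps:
$Y{\left(N \right)} = - 4 N$
$n = -3266$ ($n = 11849 - 15115 = -3266$)
$G = \frac{2200103}{40645}$ ($G = \frac{3045}{8868} + \frac{11833}{\left(-4\right) \left(-55\right)} = 3045 \cdot \frac{1}{8868} + \frac{11833}{220} = \frac{1015}{2956} + 11833 \cdot \frac{1}{220} = \frac{1015}{2956} + \frac{11833}{220} = \frac{2200103}{40645} \approx 54.13$)
$t{\left(f,I \right)} = I + f$
$\left(n + G\right) + t{\left(-17,36 \right)} = \left(-3266 + \frac{2200103}{40645}\right) + \left(36 - 17\right) = - \frac{130546467}{40645} + 19 = - \frac{129774212}{40645}$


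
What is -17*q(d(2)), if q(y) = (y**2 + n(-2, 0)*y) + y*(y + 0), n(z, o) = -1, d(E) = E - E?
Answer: 0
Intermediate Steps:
d(E) = 0
q(y) = -y + 2*y**2 (q(y) = (y**2 - y) + y*(y + 0) = (y**2 - y) + y*y = (y**2 - y) + y**2 = -y + 2*y**2)
-17*q(d(2)) = -0*(-1 + 2*0) = -0*(-1 + 0) = -0*(-1) = -17*0 = 0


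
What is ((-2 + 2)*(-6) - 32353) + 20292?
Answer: -12061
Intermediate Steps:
((-2 + 2)*(-6) - 32353) + 20292 = (0*(-6) - 32353) + 20292 = (0 - 32353) + 20292 = -32353 + 20292 = -12061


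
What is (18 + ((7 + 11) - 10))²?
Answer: 676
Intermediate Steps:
(18 + ((7 + 11) - 10))² = (18 + (18 - 10))² = (18 + 8)² = 26² = 676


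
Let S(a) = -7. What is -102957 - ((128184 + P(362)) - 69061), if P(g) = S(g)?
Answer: -162073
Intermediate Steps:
P(g) = -7
-102957 - ((128184 + P(362)) - 69061) = -102957 - ((128184 - 7) - 69061) = -102957 - (128177 - 69061) = -102957 - 1*59116 = -102957 - 59116 = -162073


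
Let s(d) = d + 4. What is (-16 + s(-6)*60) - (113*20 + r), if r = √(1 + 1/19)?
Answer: -2396 - 2*√95/19 ≈ -2397.0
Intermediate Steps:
s(d) = 4 + d
r = 2*√95/19 (r = √(1 + 1/19) = √(20/19) = 2*√95/19 ≈ 1.0260)
(-16 + s(-6)*60) - (113*20 + r) = (-16 + (4 - 6)*60) - (113*20 + 2*√95/19) = (-16 - 2*60) - (2260 + 2*√95/19) = (-16 - 120) + (-2260 - 2*√95/19) = -136 + (-2260 - 2*√95/19) = -2396 - 2*√95/19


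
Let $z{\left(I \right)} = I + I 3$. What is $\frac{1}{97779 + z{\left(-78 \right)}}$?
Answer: $\frac{1}{97467} \approx 1.026 \cdot 10^{-5}$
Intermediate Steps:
$z{\left(I \right)} = 4 I$ ($z{\left(I \right)} = I + 3 I = 4 I$)
$\frac{1}{97779 + z{\left(-78 \right)}} = \frac{1}{97779 + 4 \left(-78\right)} = \frac{1}{97779 - 312} = \frac{1}{97467}$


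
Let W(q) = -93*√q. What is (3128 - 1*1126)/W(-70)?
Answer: 143*I*√70/465 ≈ 2.573*I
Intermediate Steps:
(3128 - 1*1126)/W(-70) = (3128 - 1*1126)/((-93*I*√70)) = (3128 - 1126)/((-93*I*√70)) = 2002/((-93*I*√70)) = 2002*(I*√70/6510) = 143*I*√70/465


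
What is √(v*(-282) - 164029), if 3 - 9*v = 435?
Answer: I*√150493 ≈ 387.93*I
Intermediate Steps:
v = -48 (v = ⅓ - ⅑*435 = ⅓ - 145/3 = -48)
√(v*(-282) - 164029) = √(-48*(-282) - 164029) = √(13536 - 164029) = √(-150493) = I*√150493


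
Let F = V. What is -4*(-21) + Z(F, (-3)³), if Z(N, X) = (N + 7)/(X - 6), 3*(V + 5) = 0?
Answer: 2770/33 ≈ 83.939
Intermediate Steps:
V = -5 (V = -5 + (⅓)*0 = -5 + 0 = -5)
F = -5
Z(N, X) = (7 + N)/(-6 + X)
-4*(-21) + Z(F, (-3)³) = -4*(-21) + (7 - 5)/(-6 + (-3)³) = 84 + 2/(-6 - 27) = 84 + 2/(-33) = 84 - 1/33*2 = 84 - 2/33 = 2770/33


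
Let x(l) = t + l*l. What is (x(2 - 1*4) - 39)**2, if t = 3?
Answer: 1024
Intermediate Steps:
x(l) = 3 + l**2 (x(l) = 3 + l*l = 3 + l**2)
(x(2 - 1*4) - 39)**2 = ((3 + (2 - 1*4)**2) - 39)**2 = ((3 + (2 - 4)**2) - 39)**2 = ((3 + (-2)**2) - 39)**2 = ((3 + 4) - 39)**2 = (7 - 39)**2 = (-32)**2 = 1024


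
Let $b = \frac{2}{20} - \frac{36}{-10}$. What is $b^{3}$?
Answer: $\frac{50653}{1000} \approx 50.653$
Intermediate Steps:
$b = \frac{37}{10}$ ($b = 2 \cdot \frac{1}{20} - - \frac{18}{5} = \frac{1}{10} + \frac{18}{5} = \frac{37}{10} \approx 3.7$)
$b^{3} = \left(\frac{37}{10}\right)^{3} = \frac{50653}{1000}$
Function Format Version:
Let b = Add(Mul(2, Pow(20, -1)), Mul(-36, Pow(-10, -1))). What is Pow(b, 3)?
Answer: Rational(50653, 1000) ≈ 50.653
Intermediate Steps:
b = Rational(37, 10) (b = Add(Mul(2, Rational(1, 20)), Mul(-36, Rational(-1, 10))) = Add(Rational(1, 10), Rational(18, 5)) = Rational(37, 10) ≈ 3.7000)
Pow(b, 3) = Pow(Rational(37, 10), 3) = Rational(50653, 1000)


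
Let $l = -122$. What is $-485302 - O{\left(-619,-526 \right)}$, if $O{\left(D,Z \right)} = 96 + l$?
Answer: $-485276$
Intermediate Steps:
$O{\left(D,Z \right)} = -26$ ($O{\left(D,Z \right)} = 96 - 122 = -26$)
$-485302 - O{\left(-619,-526 \right)} = -485302 - -26 = -485302 + 26 = -485276$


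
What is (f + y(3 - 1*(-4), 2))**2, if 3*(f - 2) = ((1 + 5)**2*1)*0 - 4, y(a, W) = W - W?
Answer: 4/9 ≈ 0.44444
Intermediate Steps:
y(a, W) = 0
f = 2/3 (f = 2 + (((1 + 5)**2*1)*0 - 4)/3 = 2 + ((6**2*1)*0 - 4)/3 = 2 + ((36*1)*0 - 4)/3 = 2 + (36*0 - 4)/3 = 2 + (0 - 4)/3 = 2 + (1/3)*(-4) = 2 - 4/3 = 2/3 ≈ 0.66667)
(f + y(3 - 1*(-4), 2))**2 = (2/3 + 0)**2 = (2/3)**2 = 4/9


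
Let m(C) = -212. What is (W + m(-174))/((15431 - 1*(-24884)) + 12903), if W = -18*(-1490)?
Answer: 13304/26609 ≈ 0.49998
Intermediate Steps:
W = 26820
(W + m(-174))/((15431 - 1*(-24884)) + 12903) = (26820 - 212)/((15431 - 1*(-24884)) + 12903) = 26608/((15431 + 24884) + 12903) = 26608/(40315 + 12903) = 26608/53218 = 26608*(1/53218) = 13304/26609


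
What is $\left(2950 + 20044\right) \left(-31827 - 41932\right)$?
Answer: $-1696014446$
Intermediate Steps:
$\left(2950 + 20044\right) \left(-31827 - 41932\right) = 22994 \left(-73759\right) = -1696014446$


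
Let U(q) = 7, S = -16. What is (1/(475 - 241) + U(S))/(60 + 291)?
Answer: 1639/82134 ≈ 0.019955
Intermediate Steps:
(1/(475 - 241) + U(S))/(60 + 291) = (1/(475 - 241) + 7)/(60 + 291) = (1/234 + 7)/351 = (1/234 + 7)*(1/351) = (1639/234)*(1/351) = 1639/82134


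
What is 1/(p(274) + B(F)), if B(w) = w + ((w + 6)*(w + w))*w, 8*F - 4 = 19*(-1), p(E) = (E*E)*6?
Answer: 256/115323681 ≈ 2.2198e-6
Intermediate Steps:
p(E) = 6*E**2 (p(E) = E**2*6 = 6*E**2)
F = -15/8 (F = 1/2 + (19*(-1))/8 = 1/2 + (1/8)*(-19) = 1/2 - 19/8 = -15/8 ≈ -1.8750)
B(w) = w + 2*w**2*(6 + w) (B(w) = w + ((6 + w)*(2*w))*w = w + (2*w*(6 + w))*w = w + 2*w**2*(6 + w))
1/(p(274) + B(F)) = 1/(6*274**2 - 15*(1 + 2*(-15/8)**2 + 12*(-15/8))/8) = 1/(6*75076 - 15*(1 + 2*(225/64) - 45/2)/8) = 1/(450456 - 15*(1 + 225/32 - 45/2)/8) = 1/(450456 - 15/8*(-463/32)) = 1/(450456 + 6945/256) = 1/(115323681/256) = 256/115323681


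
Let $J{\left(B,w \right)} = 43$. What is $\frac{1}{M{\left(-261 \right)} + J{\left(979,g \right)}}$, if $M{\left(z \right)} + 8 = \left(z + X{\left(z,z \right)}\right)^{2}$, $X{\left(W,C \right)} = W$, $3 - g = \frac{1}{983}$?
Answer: $\frac{1}{272519} \approx 3.6695 \cdot 10^{-6}$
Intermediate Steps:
$g = \frac{2948}{983}$ ($g = 3 - \frac{1}{983} = \frac{2948}{983} \approx 2.999$)
$M{\left(z \right)} = -8 + 4 z^{2}$ ($M{\left(z \right)} = -8 + \left(z + z\right)^{2} = -8 + \left(2 z\right)^{2} = -8 + 4 z^{2}$)
$\frac{1}{M{\left(-261 \right)} + J{\left(979,g \right)}} = \frac{1}{\left(-8 + 4 \left(-261\right)^{2}\right) + 43} = \frac{1}{\left(-8 + 4 \cdot 68121\right) + 43} = \frac{1}{\left(-8 + 272484\right) + 43} = \frac{1}{272476 + 43} = \frac{1}{272519}$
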